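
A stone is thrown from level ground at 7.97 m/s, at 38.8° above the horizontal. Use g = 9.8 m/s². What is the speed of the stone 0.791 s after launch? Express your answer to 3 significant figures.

v_x = 7.97 cos 38.8° = 6.211 m/s (constant).
v_y(t) = 7.97 sin 38.8° − g t = 4.994 − 9.8 × 0.791 = -2.758 m/s.
Speed = √(v_x² + v_y²) = √(38.58 + 7.607) = 6.80 m/s.

6.80 m/s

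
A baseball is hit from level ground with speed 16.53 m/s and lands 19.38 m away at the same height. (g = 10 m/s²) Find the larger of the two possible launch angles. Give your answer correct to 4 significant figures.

Level-ground range: R = v₀² sin(2θ)/g ⇒ sin 2θ = R g / v₀² = 19.38×10/16.53² = 0.7093.
2θ = arcsin(0.7093) = 45.178° or 180° − 45.178° = 134.822°.
So θ = 22.59° or θ = 67.41°.

67.41°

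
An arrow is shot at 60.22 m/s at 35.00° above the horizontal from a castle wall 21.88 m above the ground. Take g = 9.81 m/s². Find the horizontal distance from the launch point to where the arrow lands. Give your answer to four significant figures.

376.2 m

Components: v_x = 60.22 cos 35.00° = 49.329 m/s, v_y = 60.22 sin 35.00° = 34.541 m/s.
Vertical: 0 = 21.88 + 34.541 t − ½(9.81) t² ⇒ 4.905 t² − 34.541 t − 21.88 = 0.
t = [34.541 + √(1193.1 + 429.29)] / 9.810 = 7.6269 s.
Horizontal: R = v_x · t = 49.329 × 7.6269 = 376.2 m.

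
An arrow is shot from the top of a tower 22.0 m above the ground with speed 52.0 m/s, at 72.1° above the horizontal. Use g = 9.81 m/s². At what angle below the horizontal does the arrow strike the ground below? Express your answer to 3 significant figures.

73.4°

v_x = 52.0 cos 72.1° = 15.98 m/s.
At impact |v_y| = √(v_y0² + 2 g h) = √(49.48² + 2×9.81×22.0) = 53.66 m/s.
Angle below horizontal = arctan(|v_y| / v_x) = arctan(53.66 / 15.98) = 73.4°.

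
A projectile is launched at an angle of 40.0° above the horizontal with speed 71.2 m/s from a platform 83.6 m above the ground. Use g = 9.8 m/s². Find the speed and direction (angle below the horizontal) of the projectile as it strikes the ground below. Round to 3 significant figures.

v_x = 71.2 cos 40.0° = 54.54 m/s (constant).
|v_y| at impact = √((45.77)² + 2×9.8×83.6) = 61.10 m/s.
Speed = √(54.54² + 61.10²) = 81.9 m/s; angle = arctan(61.10/54.54) = 48.2° below horizontal.

81.9 m/s at 48.2° below the horizontal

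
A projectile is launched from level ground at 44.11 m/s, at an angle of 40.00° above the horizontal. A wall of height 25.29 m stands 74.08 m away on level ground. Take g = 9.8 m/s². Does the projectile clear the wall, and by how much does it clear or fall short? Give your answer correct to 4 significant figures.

v_x = 44.11 cos 40.00° = 33.790 m/s; v_y0 = 44.11 sin 40.00° = 28.353 m/s.
Time to reach the wall: t = 74.08 / 33.790 = 2.1924 s.
Height at that point: y = 28.353×2.1924 − 4.900×2.1924² = 38.609 m.
That is 38.609 − 25.29 = 13.32 m above the top of the wall, so the projectile clears it.

Yes — it clears the wall by 13.32 m.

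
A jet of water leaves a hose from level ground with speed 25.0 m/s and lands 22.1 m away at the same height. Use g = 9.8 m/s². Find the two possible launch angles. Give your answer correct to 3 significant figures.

10.1° and 79.9°

Level-ground range: R = v₀² sin(2θ)/g ⇒ sin 2θ = R g / v₀² = 22.1×9.8/25.0² = 0.3465.
2θ = arcsin(0.3465) = 20.27° or 180° − 20.27° = 159.73°.
So θ = 10.1° or θ = 79.9°.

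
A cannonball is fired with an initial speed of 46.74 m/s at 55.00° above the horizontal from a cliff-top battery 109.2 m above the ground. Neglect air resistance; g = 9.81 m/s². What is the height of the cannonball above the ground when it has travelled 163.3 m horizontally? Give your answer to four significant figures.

v_x = 46.74 cos 55.00° = 26.809 m/s, v_y0 = 46.74 sin 55.00° = 38.287 m/s.
Time to reach x = 163.3 m: t = x / v_x = 163.3 / 26.809 = 6.0912 s.
y = 109.2 + v_y0 t − ½ g t² = 109.2 + 38.287×6.0912 − 4.905×6.0912² = 160.4 m.

160.4 m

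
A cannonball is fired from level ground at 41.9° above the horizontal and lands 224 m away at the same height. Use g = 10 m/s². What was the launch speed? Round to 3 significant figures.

47.5 m/s

On level ground, R = v₀² sin(2θ) / g, so v₀ = √(R g / sin 2θ).
sin(2 × 41.9°) = 0.9942.
v₀ = √(224 × 10 / 0.9942) = √2253 = 47.5 m/s.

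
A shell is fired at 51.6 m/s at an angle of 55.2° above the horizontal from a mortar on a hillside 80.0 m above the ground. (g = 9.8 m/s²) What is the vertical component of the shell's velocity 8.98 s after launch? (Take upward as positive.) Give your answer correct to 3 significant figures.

-45.6 m/s

Initial vertical component: v_y0 = 51.6 sin 55.2° = 42.37 m/s.
v_y(t) = v_y0 − g t = 42.37 − 9.8 × 8.98 = -45.6 m/s.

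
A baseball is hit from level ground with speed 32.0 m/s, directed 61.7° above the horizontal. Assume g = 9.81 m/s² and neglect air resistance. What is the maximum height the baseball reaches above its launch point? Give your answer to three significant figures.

Vertical component of launch velocity: v_y = 32.0 sin 61.7° = 28.18 m/s.
At the highest point the vertical velocity is zero, so v_y² = 2 g h_max.
h_max = (28.18)² / (2 × 9.81) = 794.1 / 19.62 = 40.5 m.

40.5 m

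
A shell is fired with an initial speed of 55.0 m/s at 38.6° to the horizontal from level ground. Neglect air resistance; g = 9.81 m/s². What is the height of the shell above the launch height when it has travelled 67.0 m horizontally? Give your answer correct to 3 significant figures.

41.6 m

v_x = 55.0 cos 38.6° = 42.98 m/s, v_y0 = 55.0 sin 38.6° = 34.31 m/s.
Time to reach x = 67.0 m: t = x / v_x = 67.0 / 42.98 = 1.559 s.
y = v_y0 t − ½ g t² = 34.31×1.559 − 4.905×1.559² = 41.6 m.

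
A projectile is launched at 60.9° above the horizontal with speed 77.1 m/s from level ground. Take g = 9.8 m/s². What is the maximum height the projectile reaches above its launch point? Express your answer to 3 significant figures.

232 m

Vertical component of launch velocity: v_y = 77.1 sin 60.9° = 67.37 m/s.
At the highest point the vertical velocity is zero, so v_y² = 2 g h_max.
h_max = (67.37)² / (2 × 9.8) = 4539 / 19.60 = 232 m.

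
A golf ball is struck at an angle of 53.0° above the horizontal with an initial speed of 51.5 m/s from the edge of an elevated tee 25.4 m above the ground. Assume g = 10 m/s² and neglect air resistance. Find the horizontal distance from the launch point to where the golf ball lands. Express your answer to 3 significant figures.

Components: v_x = 51.5 cos 53.0° = 30.99 m/s, v_y = 51.5 sin 53.0° = 41.13 m/s.
Vertical: 0 = 25.4 + 41.13 t − ½(10) t² ⇒ 5.000 t² − 41.13 t − 25.4 = 0.
t = [41.13 + √(1692 + 508.0)] / 10.00 = 8.803 s.
Horizontal: R = v_x · t = 30.99 × 8.803 = 273 m.

273 m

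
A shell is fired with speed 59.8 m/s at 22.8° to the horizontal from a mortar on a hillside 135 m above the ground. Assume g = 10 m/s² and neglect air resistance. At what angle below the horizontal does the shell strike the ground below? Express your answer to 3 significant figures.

v_x = 59.8 cos 22.8° = 55.13 m/s.
At impact |v_y| = √(v_y0² + 2 g h) = √(23.17² + 2×10×135) = 56.89 m/s.
Angle below horizontal = arctan(|v_y| / v_x) = arctan(56.89 / 55.13) = 45.9°.

45.9°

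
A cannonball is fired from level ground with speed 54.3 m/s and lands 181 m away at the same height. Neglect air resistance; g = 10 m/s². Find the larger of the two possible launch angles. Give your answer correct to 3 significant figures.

71.1°

Level-ground range: R = v₀² sin(2θ)/g ⇒ sin 2θ = R g / v₀² = 181×10/54.3² = 0.6139.
2θ = arcsin(0.6139) = 37.87° or 180° − 37.87° = 142.13°.
So θ = 18.9° or θ = 71.1°.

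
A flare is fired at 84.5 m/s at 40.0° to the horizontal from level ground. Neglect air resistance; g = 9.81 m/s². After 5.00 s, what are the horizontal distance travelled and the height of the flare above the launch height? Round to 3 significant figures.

v_x = 84.5 cos 40.0° = 64.73 m/s; v_y0 = 84.5 sin 40.0° = 54.32 m/s.
x = v_x t = 64.73 × 5.00 = 324 m.
y = v_y0 t − ½ g t² = 54.32×5.00 − 4.905×5.00² = 149 m.

x = 324 m, y = 149 m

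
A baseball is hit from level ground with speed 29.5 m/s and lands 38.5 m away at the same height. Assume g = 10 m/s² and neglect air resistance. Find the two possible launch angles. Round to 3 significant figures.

Level-ground range: R = v₀² sin(2θ)/g ⇒ sin 2θ = R g / v₀² = 38.5×10/29.5² = 0.4424.
2θ = arcsin(0.4424) = 26.26° or 180° − 26.26° = 153.74°.
So θ = 13.1° or θ = 76.9°.

13.1° and 76.9°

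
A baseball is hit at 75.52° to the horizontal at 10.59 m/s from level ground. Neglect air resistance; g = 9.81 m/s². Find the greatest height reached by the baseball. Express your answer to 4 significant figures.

Vertical component of launch velocity: v_y = 10.59 sin 75.52° = 10.254 m/s.
At the highest point the vertical velocity is zero, so v_y² = 2 g h_max.
h_max = (10.254)² / (2 × 9.81) = 105.14 / 19.62 = 5.359 m.

5.359 m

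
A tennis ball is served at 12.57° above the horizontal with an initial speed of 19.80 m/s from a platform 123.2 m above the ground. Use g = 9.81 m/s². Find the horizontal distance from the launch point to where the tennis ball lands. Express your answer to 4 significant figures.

105.7 m

Components: v_x = 19.80 cos 12.57° = 19.325 m/s, v_y = 19.80 sin 12.57° = 4.3091 m/s.
Vertical: 0 = 123.2 + 4.3091 t − ½(9.81) t² ⇒ 4.905 t² − 4.3091 t − 123.2 = 0.
t = [4.3091 + √(18.568 + 2417.2)] / 9.810 = 5.4702 s.
Horizontal: R = v_x · t = 19.325 × 5.4702 = 105.7 m.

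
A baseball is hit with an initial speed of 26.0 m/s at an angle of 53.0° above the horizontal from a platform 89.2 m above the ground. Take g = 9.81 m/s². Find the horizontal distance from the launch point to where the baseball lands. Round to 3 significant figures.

108 m

Components: v_x = 26.0 cos 53.0° = 15.65 m/s, v_y = 26.0 sin 53.0° = 20.76 m/s.
Vertical: 0 = 89.2 + 20.76 t − ½(9.81) t² ⇒ 4.905 t² − 20.76 t − 89.2 = 0.
t = [20.76 + √(431.0 + 1750)] / 9.810 = 6.877 s.
Horizontal: R = v_x · t = 15.65 × 6.877 = 108 m.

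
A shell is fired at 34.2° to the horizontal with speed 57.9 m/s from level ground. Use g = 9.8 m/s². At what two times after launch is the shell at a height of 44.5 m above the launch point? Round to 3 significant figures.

1.93 s and 4.72 s

v_y0 = 57.9 sin 34.2° = 32.54 m/s.
Set y = v_y0 t − ½ g t² = 44.5: 4.900 t² − 32.54 t + 44.5 = 0.
t = [32.54 ± √(1059 − 872.2)] / 9.8 = (32.54 ± 13.67) / 9.8, giving t = 1.93 s or t = 4.72 s.
So the shell is at 44.5 m at t = 1.93 s (rising) and t = 4.72 s (falling).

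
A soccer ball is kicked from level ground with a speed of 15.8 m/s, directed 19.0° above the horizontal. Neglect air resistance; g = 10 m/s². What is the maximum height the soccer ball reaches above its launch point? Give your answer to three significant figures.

Vertical component of launch velocity: v_y = 15.8 sin 19.0° = 5.144 m/s.
At the highest point the vertical velocity is zero, so v_y² = 2 g h_max.
h_max = (5.144)² / (2 × 10) = 26.46 / 20.00 = 1.32 m.

1.32 m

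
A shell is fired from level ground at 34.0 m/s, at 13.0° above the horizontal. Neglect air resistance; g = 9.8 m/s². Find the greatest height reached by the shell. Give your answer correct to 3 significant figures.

2.98 m

Vertical component of launch velocity: v_y = 34.0 sin 13.0° = 7.648 m/s.
At the highest point the vertical velocity is zero, so v_y² = 2 g h_max.
h_max = (7.648)² / (2 × 9.8) = 58.49 / 19.60 = 2.98 m.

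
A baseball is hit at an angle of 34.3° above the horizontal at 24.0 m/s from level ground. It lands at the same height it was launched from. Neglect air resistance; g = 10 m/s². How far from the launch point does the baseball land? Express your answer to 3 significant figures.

53.6 m

For level ground, R = v₀² sin(2θ) / g.
sin(2 × 34.3°) = sin 68.60° = 0.9311.
R = (24.0)² × 0.9311 / 10 = 53.6 m.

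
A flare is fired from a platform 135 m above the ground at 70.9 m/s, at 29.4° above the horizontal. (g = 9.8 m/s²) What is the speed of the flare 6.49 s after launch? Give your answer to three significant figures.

v_x = 70.9 cos 29.4° = 61.77 m/s (constant).
v_y(t) = 70.9 sin 29.4° − g t = 34.81 − 9.8 × 6.49 = -28.79 m/s.
Speed = √(v_x² + v_y²) = √(3816 + 828.9) = 68.2 m/s.

68.2 m/s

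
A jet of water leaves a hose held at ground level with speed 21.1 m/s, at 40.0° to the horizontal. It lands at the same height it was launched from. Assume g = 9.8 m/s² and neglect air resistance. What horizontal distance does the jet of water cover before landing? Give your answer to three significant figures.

44.7 m

For level ground, R = v₀² sin(2θ) / g.
sin(2 × 40.0°) = sin 80.00° = 0.9848.
R = (21.1)² × 0.9848 / 9.8 = 44.7 m.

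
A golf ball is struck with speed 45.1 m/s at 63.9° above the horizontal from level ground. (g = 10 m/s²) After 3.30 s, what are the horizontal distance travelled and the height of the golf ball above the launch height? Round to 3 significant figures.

v_x = 45.1 cos 63.9° = 19.84 m/s; v_y0 = 45.1 sin 63.9° = 40.50 m/s.
x = v_x t = 19.84 × 3.30 = 65.5 m.
y = v_y0 t − ½ g t² = 40.50×3.30 − 5.000×3.30² = 79.2 m.

x = 65.5 m, y = 79.2 m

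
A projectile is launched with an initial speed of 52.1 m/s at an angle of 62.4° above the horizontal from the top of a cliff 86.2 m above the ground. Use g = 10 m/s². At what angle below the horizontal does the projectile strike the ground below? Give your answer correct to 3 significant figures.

68.8°

v_x = 52.1 cos 62.4° = 24.14 m/s.
At impact |v_y| = √(v_y0² + 2 g h) = √(46.17² + 2×10×86.2) = 62.09 m/s.
Angle below horizontal = arctan(|v_y| / v_x) = arctan(62.09 / 24.14) = 68.8°.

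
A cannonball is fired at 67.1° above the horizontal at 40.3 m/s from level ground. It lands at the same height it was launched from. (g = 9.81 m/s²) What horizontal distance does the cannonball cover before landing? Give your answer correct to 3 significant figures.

119 m

Components: v_x = 40.3 cos 67.1° = 15.68 m/s, v_y = 40.3 sin 67.1° = 37.12 m/s.
Time of flight (same landing height): t = 2 v_y / g = 2 × 37.12 / 9.81 = 7.568 s.
Range: R = v_x · t = 15.68 × 7.568 = 119 m.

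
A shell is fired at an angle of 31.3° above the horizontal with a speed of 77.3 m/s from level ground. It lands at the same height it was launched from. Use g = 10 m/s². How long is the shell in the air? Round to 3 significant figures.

Vertical component: v_y = 77.3 sin 31.3° = 40.16 m/s.
For a projectile landing at launch height, time of flight is t = 2 v_y / g = 2 × 40.16 / 10 = 8.03 s.

8.03 s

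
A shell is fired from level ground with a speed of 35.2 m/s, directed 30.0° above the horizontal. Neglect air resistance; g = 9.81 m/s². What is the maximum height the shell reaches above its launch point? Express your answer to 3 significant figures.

Vertical component of launch velocity: v_y = 35.2 sin 30.0° = 17.60 m/s.
At the highest point the vertical velocity is zero, so v_y² = 2 g h_max.
h_max = (17.60)² / (2 × 9.81) = 309.8 / 19.62 = 15.8 m.

15.8 m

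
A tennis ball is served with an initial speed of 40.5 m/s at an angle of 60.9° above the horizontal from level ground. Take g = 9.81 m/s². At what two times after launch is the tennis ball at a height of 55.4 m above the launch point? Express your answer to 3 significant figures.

v_y0 = 40.5 sin 60.9° = 35.39 m/s.
Set y = v_y0 t − ½ g t² = 55.4: 4.905 t² − 35.39 t + 55.4 = 0.
t = [35.39 ± √(1252 − 1087)] / 9.81 = (35.39 ± 12.85) / 9.81, giving t = 2.30 s or t = 4.92 s.
So the tennis ball is at 55.4 m at t = 2.30 s (rising) and t = 4.92 s (falling).

2.30 s and 4.92 s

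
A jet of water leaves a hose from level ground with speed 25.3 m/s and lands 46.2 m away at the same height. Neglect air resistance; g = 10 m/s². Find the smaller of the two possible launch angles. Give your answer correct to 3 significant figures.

Level-ground range: R = v₀² sin(2θ)/g ⇒ sin 2θ = R g / v₀² = 46.2×10/25.3² = 0.7218.
2θ = arcsin(0.7218) = 46.20° or 180° − 46.20° = 133.80°.
So θ = 23.1° or θ = 66.9°.

23.1°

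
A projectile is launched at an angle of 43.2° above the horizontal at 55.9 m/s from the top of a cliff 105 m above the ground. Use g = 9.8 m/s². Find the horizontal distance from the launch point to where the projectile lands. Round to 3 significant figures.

Components: v_x = 55.9 cos 43.2° = 40.75 m/s, v_y = 55.9 sin 43.2° = 38.27 m/s.
Vertical: 0 = 105 + 38.27 t − ½(9.8) t² ⇒ 4.900 t² − 38.27 t − 105 = 0.
t = [38.27 + √(1465 + 2058)] / 9.800 = 9.962 s.
Horizontal: R = v_x · t = 40.75 × 9.962 = 406 m.

406 m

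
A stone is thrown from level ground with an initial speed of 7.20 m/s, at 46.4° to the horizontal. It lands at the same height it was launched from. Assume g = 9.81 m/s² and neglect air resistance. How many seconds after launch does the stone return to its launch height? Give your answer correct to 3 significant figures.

1.06 s

Vertical component: v_y = 7.20 sin 46.4° = 5.214 m/s.
For a projectile landing at launch height, time of flight is t = 2 v_y / g = 2 × 5.214 / 9.81 = 1.06 s.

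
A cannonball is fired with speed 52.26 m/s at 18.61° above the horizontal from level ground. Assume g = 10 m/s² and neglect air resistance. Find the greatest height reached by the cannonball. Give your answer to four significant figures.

Vertical component of launch velocity: v_y = 52.26 sin 18.61° = 16.677 m/s.
At the highest point the vertical velocity is zero, so v_y² = 2 g h_max.
h_max = (16.677)² / (2 × 10) = 278.12 / 20.00 = 13.91 m.

13.91 m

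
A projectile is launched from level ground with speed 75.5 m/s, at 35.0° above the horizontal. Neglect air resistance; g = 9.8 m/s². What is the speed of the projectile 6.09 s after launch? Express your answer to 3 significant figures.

v_x = 75.5 cos 35.0° = 61.85 m/s (constant).
v_y(t) = 75.5 sin 35.0° − g t = 43.31 − 9.8 × 6.09 = -16.37 m/s.
Speed = √(v_x² + v_y²) = √(3825 + 268.0) = 64.0 m/s.

64.0 m/s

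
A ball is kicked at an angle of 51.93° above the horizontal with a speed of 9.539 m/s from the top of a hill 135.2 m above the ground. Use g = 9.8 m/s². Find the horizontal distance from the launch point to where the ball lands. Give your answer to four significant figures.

Components: v_x = 9.539 cos 51.93° = 5.8820 m/s, v_y = 9.539 sin 51.93° = 7.5097 m/s.
Vertical: 0 = 135.2 + 7.5097 t − ½(9.8) t² ⇒ 4.900 t² − 7.5097 t − 135.2 = 0.
t = [7.5097 + √(56.396 + 2649.9)] / 9.800 = 6.0747 s.
Horizontal: R = v_x · t = 5.8820 × 6.0747 = 35.73 m.

35.73 m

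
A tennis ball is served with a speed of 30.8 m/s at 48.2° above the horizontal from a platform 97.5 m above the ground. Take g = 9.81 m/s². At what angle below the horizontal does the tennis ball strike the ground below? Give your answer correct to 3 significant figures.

v_x = 30.8 cos 48.2° = 20.53 m/s.
At impact |v_y| = √(v_y0² + 2 g h) = √(22.96² + 2×9.81×97.5) = 49.40 m/s.
Angle below horizontal = arctan(|v_y| / v_x) = arctan(49.40 / 20.53) = 67.4°.

67.4°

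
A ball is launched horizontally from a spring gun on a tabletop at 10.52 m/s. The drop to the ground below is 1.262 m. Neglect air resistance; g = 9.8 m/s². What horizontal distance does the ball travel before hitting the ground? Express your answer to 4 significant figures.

5.339 m

Initial vertical velocity is zero, so the fall time comes from h = ½ g t²: t = √(2 × 1.262 / 9.8) = 0.50749 s.
Horizontal motion is uniform at 10.52 m/s, so x = 10.52 × 0.50749 = 5.339 m.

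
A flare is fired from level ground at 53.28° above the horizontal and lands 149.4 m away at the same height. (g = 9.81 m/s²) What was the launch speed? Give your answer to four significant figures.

39.10 m/s

On level ground, R = v₀² sin(2θ) / g, so v₀ = √(R g / sin 2θ).
sin(2 × 53.28°) = 0.9585.
v₀ = √(149.4 × 9.81 / 0.9585) = √1529.1 = 39.10 m/s.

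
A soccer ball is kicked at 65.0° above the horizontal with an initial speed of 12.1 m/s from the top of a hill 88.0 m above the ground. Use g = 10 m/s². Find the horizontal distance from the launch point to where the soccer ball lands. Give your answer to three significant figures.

27.8 m

Components: v_x = 12.1 cos 65.0° = 5.114 m/s, v_y = 12.1 sin 65.0° = 10.97 m/s.
Vertical: 0 = 88.0 + 10.97 t − ½(10) t² ⇒ 5.000 t² − 10.97 t − 88.0 = 0.
t = [10.97 + √(120.3 + 1760)] / 10.00 = 5.433 s.
Horizontal: R = v_x · t = 5.114 × 5.433 = 27.8 m.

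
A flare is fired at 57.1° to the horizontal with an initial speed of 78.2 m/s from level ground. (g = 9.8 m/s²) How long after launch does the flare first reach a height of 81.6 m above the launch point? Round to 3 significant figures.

1.39 s

v_y0 = 78.2 sin 57.1° = 65.66 m/s.
Set y = v_y0 t − ½ g t² = 81.6: 4.900 t² − 65.66 t + 81.6 = 0.
t = [65.66 ± √(4311 − 1599)] / 9.8 = (65.66 ± 52.08) / 9.8, giving t = 1.39 s or t = 12.0 s.
The flare is on the way up at the first time, so t = 1.39 s.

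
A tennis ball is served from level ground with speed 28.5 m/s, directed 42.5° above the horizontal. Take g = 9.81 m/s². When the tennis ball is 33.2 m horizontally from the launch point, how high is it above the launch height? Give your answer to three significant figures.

18.2 m

v_x = 28.5 cos 42.5° = 21.01 m/s, v_y0 = 28.5 sin 42.5° = 19.25 m/s.
Time to reach x = 33.2 m: t = x / v_x = 33.2 / 21.01 = 1.580 s.
y = v_y0 t − ½ g t² = 19.25×1.580 − 4.905×1.580² = 18.2 m.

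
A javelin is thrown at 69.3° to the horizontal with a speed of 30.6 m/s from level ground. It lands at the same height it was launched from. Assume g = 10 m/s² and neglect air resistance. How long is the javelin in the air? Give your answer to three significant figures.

Vertical component: v_y = 30.6 sin 69.3° = 28.62 m/s.
For a projectile landing at launch height, time of flight is t = 2 v_y / g = 2 × 28.62 / 10 = 5.72 s.

5.72 s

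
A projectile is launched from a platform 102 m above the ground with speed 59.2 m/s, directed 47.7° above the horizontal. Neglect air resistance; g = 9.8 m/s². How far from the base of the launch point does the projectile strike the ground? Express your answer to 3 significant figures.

Components: v_x = 59.2 cos 47.7° = 39.84 m/s, v_y = 59.2 sin 47.7° = 43.79 m/s.
Vertical: 0 = 102 + 43.79 t − ½(9.8) t² ⇒ 4.900 t² − 43.79 t − 102 = 0.
t = [43.79 + √(1918 + 1999)] / 9.800 = 10.85 s.
Horizontal: R = v_x · t = 39.84 × 10.85 = 432 m.

432 m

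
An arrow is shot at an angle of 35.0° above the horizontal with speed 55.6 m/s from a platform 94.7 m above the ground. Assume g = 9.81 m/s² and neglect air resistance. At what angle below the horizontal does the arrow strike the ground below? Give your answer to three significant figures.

49.7°

v_x = 55.6 cos 35.0° = 45.54 m/s.
At impact |v_y| = √(v_y0² + 2 g h) = √(31.89² + 2×9.81×94.7) = 53.62 m/s.
Angle below horizontal = arctan(|v_y| / v_x) = arctan(53.62 / 45.54) = 49.7°.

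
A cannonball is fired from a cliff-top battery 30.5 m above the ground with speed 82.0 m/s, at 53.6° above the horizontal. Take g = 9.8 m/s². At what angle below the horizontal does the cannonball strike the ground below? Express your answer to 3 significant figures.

55.3°

v_x = 82.0 cos 53.6° = 48.66 m/s.
At impact |v_y| = √(v_y0² + 2 g h) = √(66.00² + 2×9.8×30.5) = 70.38 m/s.
Angle below horizontal = arctan(|v_y| / v_x) = arctan(70.38 / 48.66) = 55.3°.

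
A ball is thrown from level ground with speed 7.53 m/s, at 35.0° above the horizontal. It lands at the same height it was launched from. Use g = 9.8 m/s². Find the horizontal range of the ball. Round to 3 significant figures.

For level ground, R = v₀² sin(2θ) / g.
sin(2 × 35.0°) = sin 70.00° = 0.9397.
R = (7.53)² × 0.9397 / 9.8 = 5.44 m.

5.44 m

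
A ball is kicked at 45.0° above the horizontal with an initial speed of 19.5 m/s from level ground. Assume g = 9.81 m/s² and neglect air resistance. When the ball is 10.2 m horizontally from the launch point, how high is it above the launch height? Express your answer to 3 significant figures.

7.52 m

v_x = 19.5 cos 45.0° = 13.79 m/s, v_y0 = 19.5 sin 45.0° = 13.79 m/s.
Time to reach x = 10.2 m: t = x / v_x = 10.2 / 13.79 = 0.7397 s.
y = v_y0 t − ½ g t² = 13.79×0.7397 − 4.905×0.7397² = 7.52 m.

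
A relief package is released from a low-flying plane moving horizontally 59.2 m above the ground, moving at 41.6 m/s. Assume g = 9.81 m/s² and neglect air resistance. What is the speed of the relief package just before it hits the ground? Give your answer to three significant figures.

Fall time: t = √(2 × 59.2 / 9.81) = 3.474 s.
At impact: v_x = 41.6 m/s (unchanged), v_y = g t = 9.81 × 3.474 = 34.08 m/s.
Speed = √(v_x² + v_y²) = √(1731 + 1161) = 53.8 m/s.

53.8 m/s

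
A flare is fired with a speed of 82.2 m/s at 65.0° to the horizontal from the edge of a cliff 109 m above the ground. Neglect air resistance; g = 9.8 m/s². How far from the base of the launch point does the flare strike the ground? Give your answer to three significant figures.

575 m

Components: v_x = 82.2 cos 65.0° = 34.74 m/s, v_y = 82.2 sin 65.0° = 74.50 m/s.
Vertical: 0 = 109 + 74.50 t − ½(9.8) t² ⇒ 4.900 t² − 74.50 t − 109 = 0.
t = [74.50 + √(5550 + 2136)] / 9.800 = 16.55 s.
Horizontal: R = v_x · t = 34.74 × 16.55 = 575 m.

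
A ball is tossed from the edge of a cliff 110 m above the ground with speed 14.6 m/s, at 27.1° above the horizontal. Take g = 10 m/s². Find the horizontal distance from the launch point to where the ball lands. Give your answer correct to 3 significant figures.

Components: v_x = 14.6 cos 27.1° = 13.00 m/s, v_y = 14.6 sin 27.1° = 6.651 m/s.
Vertical: 0 = 110 + 6.651 t − ½(10) t² ⇒ 5.000 t² − 6.651 t − 110 = 0.
t = [6.651 + √(44.24 + 2200)] / 10.00 = 5.402 s.
Horizontal: R = v_x · t = 13.00 × 5.402 = 70.2 m.

70.2 m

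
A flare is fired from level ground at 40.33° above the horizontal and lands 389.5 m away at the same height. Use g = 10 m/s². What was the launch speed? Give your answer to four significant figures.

62.83 m/s

On level ground, R = v₀² sin(2θ) / g, so v₀ = √(R g / sin 2θ).
sin(2 × 40.33°) = 0.9867.
v₀ = √(389.5 × 10 / 0.9867) = √3947.5 = 62.83 m/s.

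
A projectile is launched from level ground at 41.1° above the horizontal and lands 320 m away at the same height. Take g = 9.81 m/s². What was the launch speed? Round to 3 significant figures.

On level ground, R = v₀² sin(2θ) / g, so v₀ = √(R g / sin 2θ).
sin(2 × 41.1°) = 0.9907.
v₀ = √(320 × 9.81 / 0.9907) = √3169 = 56.3 m/s.

56.3 m/s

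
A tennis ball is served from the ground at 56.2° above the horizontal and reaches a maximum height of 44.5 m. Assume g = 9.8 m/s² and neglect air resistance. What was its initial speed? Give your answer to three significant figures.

35.5 m/s

At maximum height v_y = 0, so (v₀ sin θ)² = 2 g H.
v₀ sin 56.2° = √(2 × 9.8 × 44.5) = 29.53 m/s.
v₀ = 29.53 / sin 56.2° = 29.53 / 0.8310 = 35.5 m/s.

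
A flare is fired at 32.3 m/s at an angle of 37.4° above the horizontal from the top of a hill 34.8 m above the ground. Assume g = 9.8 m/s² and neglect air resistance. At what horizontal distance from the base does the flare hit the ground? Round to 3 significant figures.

137 m

Components: v_x = 32.3 cos 37.4° = 25.66 m/s, v_y = 32.3 sin 37.4° = 19.62 m/s.
Vertical: 0 = 34.8 + 19.62 t − ½(9.8) t² ⇒ 4.900 t² − 19.62 t − 34.8 = 0.
t = [19.62 + √(384.9 + 682.1)] / 9.800 = 5.335 s.
Horizontal: R = v_x · t = 25.66 × 5.335 = 137 m.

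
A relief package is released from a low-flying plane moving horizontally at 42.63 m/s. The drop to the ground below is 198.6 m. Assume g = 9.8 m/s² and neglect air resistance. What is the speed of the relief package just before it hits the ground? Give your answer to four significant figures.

75.56 m/s

Fall time: t = √(2 × 198.6 / 9.8) = 6.3664 s.
At impact: v_x = 42.63 m/s (unchanged), v_y = g t = 9.8 × 6.3664 = 62.391 m/s.
Speed = √(v_x² + v_y²) = √(1817.3 + 3892.6) = 75.56 m/s.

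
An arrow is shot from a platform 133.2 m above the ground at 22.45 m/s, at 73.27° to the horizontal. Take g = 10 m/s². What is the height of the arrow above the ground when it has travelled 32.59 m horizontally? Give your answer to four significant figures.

v_x = 22.45 cos 73.27° = 6.4625 m/s, v_y0 = 22.45 sin 73.27° = 21.500 m/s.
Time to reach x = 32.59 m: t = x / v_x = 32.59 / 6.4625 = 5.0429 s.
y = 133.2 + v_y0 t − ½ g t² = 133.2 + 21.500×5.0429 − 5.000×5.0429² = 114.5 m.

114.5 m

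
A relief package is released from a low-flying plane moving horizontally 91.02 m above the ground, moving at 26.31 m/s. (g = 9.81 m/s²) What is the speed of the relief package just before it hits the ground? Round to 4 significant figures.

49.78 m/s

Fall time: t = √(2 × 91.02 / 9.81) = 4.3077 s.
At impact: v_x = 26.31 m/s (unchanged), v_y = g t = 9.81 × 4.3077 = 42.259 m/s.
Speed = √(v_x² + v_y²) = √(692.22 + 1785.8) = 49.78 m/s.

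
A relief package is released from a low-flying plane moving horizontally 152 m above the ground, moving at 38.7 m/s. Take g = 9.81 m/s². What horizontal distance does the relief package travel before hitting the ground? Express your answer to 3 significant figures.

215 m

Initial vertical velocity is zero, so the fall time comes from h = ½ g t²: t = √(2 × 152 / 9.81) = 5.567 s.
Horizontal motion is uniform at 38.7 m/s, so x = 38.7 × 5.567 = 215 m.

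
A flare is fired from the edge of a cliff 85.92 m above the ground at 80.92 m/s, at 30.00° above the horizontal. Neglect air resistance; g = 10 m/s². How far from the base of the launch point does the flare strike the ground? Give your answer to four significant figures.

Components: v_x = 80.92 cos 30.00° = 70.079 m/s, v_y = 80.92 sin 30.00° = 40.460 m/s.
Vertical: 0 = 85.92 + 40.460 t − ½(10) t² ⇒ 5.000 t² − 40.460 t − 85.92 = 0.
t = [40.460 + √(1637.0 + 1718.4)] / 10.00 = 9.8386 s.
Horizontal: R = v_x · t = 70.079 × 9.8386 = 689.5 m.

689.5 m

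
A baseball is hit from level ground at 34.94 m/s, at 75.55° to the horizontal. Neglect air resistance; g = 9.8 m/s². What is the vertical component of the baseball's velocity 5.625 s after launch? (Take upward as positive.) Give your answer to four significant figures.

Initial vertical component: v_y0 = 34.94 sin 75.55° = 33.835 m/s.
v_y(t) = v_y0 − g t = 33.835 − 9.8 × 5.625 = -21.29 m/s.

-21.29 m/s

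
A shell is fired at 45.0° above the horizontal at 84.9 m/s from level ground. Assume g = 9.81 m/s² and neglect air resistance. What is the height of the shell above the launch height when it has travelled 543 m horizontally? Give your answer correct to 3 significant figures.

v_x = 84.9 cos 45.0° = 60.03 m/s, v_y0 = 84.9 sin 45.0° = 60.03 m/s.
Time to reach x = 543 m: t = x / v_x = 543 / 60.03 = 9.045 s.
y = v_y0 t − ½ g t² = 60.03×9.045 − 4.905×9.045² = 142 m.

142 m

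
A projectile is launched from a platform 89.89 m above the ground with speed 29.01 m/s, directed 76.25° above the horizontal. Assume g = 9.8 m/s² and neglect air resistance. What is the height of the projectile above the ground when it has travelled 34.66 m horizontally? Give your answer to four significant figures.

v_x = 29.01 cos 76.25° = 6.8953 m/s, v_y0 = 29.01 sin 76.25° = 28.179 m/s.
Time to reach x = 34.66 m: t = x / v_x = 34.66 / 6.8953 = 5.0266 s.
y = 89.89 + v_y0 t − ½ g t² = 89.89 + 28.179×5.0266 − 4.900×5.0266² = 107.7 m.

107.7 m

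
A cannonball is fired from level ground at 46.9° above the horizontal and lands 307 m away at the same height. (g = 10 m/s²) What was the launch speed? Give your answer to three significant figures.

55.5 m/s

On level ground, R = v₀² sin(2θ) / g, so v₀ = √(R g / sin 2θ).
sin(2 × 46.9°) = 0.9978.
v₀ = √(307 × 10 / 0.9978) = √3077 = 55.5 m/s.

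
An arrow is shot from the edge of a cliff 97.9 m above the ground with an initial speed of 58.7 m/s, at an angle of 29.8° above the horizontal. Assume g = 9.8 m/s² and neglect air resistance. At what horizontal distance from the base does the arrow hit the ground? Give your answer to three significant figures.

Components: v_x = 58.7 cos 29.8° = 50.94 m/s, v_y = 58.7 sin 29.8° = 29.17 m/s.
Vertical: 0 = 97.9 + 29.17 t − ½(9.8) t² ⇒ 4.900 t² − 29.17 t − 97.9 = 0.
t = [29.17 + √(850.9 + 1919)] / 9.800 = 8.347 s.
Horizontal: R = v_x · t = 50.94 × 8.347 = 425 m.

425 m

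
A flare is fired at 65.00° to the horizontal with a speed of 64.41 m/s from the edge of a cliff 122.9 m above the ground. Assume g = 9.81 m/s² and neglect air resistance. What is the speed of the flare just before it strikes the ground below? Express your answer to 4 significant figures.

80.99 m/s

v_x = 64.41 cos 65.00° = 27.221 m/s is unchanged throughout.
For the vertical component, v_y² = v_y0² + 2 g h = (58.375)² + 2×9.81×122.9 = 5818.9, so |v_y| = 76.282 m/s.
Impact speed = √(v_x² + v_y²) = √(740.98 + 5818.9) = 80.99 m/s.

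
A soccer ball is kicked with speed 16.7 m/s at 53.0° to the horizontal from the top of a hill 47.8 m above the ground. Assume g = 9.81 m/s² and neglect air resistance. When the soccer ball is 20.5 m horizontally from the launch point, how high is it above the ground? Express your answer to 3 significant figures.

54.6 m

v_x = 16.7 cos 53.0° = 10.05 m/s, v_y0 = 16.7 sin 53.0° = 13.34 m/s.
Time to reach x = 20.5 m: t = x / v_x = 20.5 / 10.05 = 2.040 s.
y = 47.8 + v_y0 t − ½ g t² = 47.8 + 13.34×2.040 − 4.905×2.040² = 54.6 m.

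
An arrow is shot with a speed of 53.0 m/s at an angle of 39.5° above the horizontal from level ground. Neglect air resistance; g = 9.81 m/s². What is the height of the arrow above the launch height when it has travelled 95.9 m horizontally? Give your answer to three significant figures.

52.1 m

v_x = 53.0 cos 39.5° = 40.90 m/s, v_y0 = 53.0 sin 39.5° = 33.71 m/s.
Time to reach x = 95.9 m: t = x / v_x = 95.9 / 40.90 = 2.345 s.
y = v_y0 t − ½ g t² = 33.71×2.345 − 4.905×2.345² = 52.1 m.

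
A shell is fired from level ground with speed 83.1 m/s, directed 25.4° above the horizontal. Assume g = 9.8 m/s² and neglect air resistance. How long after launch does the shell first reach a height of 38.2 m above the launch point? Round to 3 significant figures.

1.31 s

v_y0 = 83.1 sin 25.4° = 35.64 m/s.
Set y = v_y0 t − ½ g t² = 38.2: 4.900 t² − 35.64 t + 38.2 = 0.
t = [35.64 ± √(1270 − 748.7)] / 9.8 = (35.64 ± 22.83) / 9.8, giving t = 1.31 s or t = 5.97 s.
The shell is on the way up at the first time, so t = 1.31 s.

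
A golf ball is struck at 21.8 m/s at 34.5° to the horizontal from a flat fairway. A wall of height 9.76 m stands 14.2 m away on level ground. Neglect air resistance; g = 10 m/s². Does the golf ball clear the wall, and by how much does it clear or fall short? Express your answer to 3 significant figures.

v_x = 21.8 cos 34.5° = 17.97 m/s; v_y0 = 21.8 sin 34.5° = 12.35 m/s.
Time to reach the wall: t = 14.2 / 17.97 = 0.7902 s.
Height at that point: y = 12.35×0.7902 − 5.000×0.7902² = 6.637 m.
That is 9.76 − 6.637 = 3.12 m below the top of the wall, so the golf ball does not clear it.

No — it falls 3.12 m short of clearing the wall.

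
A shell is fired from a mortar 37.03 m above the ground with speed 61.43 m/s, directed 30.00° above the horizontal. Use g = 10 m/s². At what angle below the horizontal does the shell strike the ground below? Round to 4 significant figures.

v_x = 61.43 cos 30.00° = 53.200 m/s.
At impact |v_y| = √(v_y0² + 2 g h) = √(30.715² + 2×10×37.03) = 41.037 m/s.
Angle below horizontal = arctan(|v_y| / v_x) = arctan(41.037 / 53.200) = 37.65°.

37.65°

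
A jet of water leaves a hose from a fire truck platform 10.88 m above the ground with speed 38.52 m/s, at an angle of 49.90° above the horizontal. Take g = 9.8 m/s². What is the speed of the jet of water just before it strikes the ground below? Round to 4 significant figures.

41.20 m/s

v_x = 38.52 cos 49.90° = 24.812 m/s is unchanged throughout.
For the vertical component, v_y² = v_y0² + 2 g h = (29.465)² + 2×9.8×10.88 = 1081.4, so |v_y| = 32.885 m/s.
Impact speed = √(v_x² + v_y²) = √(615.64 + 1081.4) = 41.20 m/s.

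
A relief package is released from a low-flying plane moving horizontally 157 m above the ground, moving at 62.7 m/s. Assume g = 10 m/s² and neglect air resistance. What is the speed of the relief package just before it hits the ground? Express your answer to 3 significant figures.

Fall time: t = √(2 × 157 / 10) = 5.604 s.
At impact: v_x = 62.7 m/s (unchanged), v_y = g t = 10 × 5.604 = 56.04 m/s.
Speed = √(v_x² + v_y²) = √(3931 + 3140) = 84.1 m/s.

84.1 m/s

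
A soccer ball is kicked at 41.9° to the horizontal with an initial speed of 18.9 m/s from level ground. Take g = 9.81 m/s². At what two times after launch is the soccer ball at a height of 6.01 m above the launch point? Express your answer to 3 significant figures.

v_y0 = 18.9 sin 41.9° = 12.62 m/s.
Set y = v_y0 t − ½ g t² = 6.01: 4.905 t² − 12.62 t + 6.01 = 0.
t = [12.62 ± √(159.3 − 117.9)] / 9.81 = (12.62 ± 6.434) / 9.81, giving t = 0.631 s or t = 1.94 s.
So the soccer ball is at 6.01 m at t = 0.631 s (rising) and t = 1.94 s (falling).

0.631 s and 1.94 s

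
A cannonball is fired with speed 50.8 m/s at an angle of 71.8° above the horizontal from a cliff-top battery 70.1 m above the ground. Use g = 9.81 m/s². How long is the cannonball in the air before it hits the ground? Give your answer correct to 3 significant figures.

Vertical component: v_y = 50.8 sin 71.8° = 48.26 m/s.
Taking up as positive with launch at y = 70.1 m, landing at y = 0: 0 = 70.1 + 48.26 t − ½(9.81) t².
Solving 4.905 t² − 48.26 t − 70.1 = 0 gives t = [48.26 + √(48.26² + 4·4.905·70.1)] / 9.810 = 11.1 s.

11.1 s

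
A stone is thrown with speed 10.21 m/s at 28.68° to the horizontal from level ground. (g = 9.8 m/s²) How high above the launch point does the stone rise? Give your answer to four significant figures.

Vertical component of launch velocity: v_y = 10.21 sin 28.68° = 4.9000 m/s.
At the highest point the vertical velocity is zero, so v_y² = 2 g h_max.
h_max = (4.9000)² / (2 × 9.8) = 24.010 / 19.60 = 1.225 m.

1.225 m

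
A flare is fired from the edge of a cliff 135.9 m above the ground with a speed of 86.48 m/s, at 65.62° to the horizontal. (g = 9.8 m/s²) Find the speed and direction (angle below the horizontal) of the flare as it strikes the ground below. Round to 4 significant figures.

v_x = 86.48 cos 65.62° = 35.698 m/s (constant).
|v_y| at impact = √((78.768)² + 2×9.8×135.9) = 94.170 m/s.
Speed = √(35.698² + 94.170²) = 100.7 m/s; angle = arctan(94.170/35.698) = 69.24° below horizontal.

100.7 m/s at 69.24° below the horizontal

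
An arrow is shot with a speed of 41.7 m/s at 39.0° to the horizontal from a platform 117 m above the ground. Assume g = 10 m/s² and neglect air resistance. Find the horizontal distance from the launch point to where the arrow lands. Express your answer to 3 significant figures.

263 m

Components: v_x = 41.7 cos 39.0° = 32.41 m/s, v_y = 41.7 sin 39.0° = 26.24 m/s.
Vertical: 0 = 117 + 26.24 t − ½(10) t² ⇒ 5.000 t² − 26.24 t − 117 = 0.
t = [26.24 + √(688.5 + 2340)] / 10.00 = 8.127 s.
Horizontal: R = v_x · t = 32.41 × 8.127 = 263 m.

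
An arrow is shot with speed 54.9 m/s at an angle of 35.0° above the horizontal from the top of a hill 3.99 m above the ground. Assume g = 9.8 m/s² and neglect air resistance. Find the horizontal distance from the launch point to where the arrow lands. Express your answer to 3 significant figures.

295 m

Components: v_x = 54.9 cos 35.0° = 44.97 m/s, v_y = 54.9 sin 35.0° = 31.49 m/s.
Vertical: 0 = 3.99 + 31.49 t − ½(9.8) t² ⇒ 4.900 t² − 31.49 t − 3.99 = 0.
t = [31.49 + √(991.6 + 78.20)] / 9.800 = 6.551 s.
Horizontal: R = v_x · t = 44.97 × 6.551 = 295 m.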